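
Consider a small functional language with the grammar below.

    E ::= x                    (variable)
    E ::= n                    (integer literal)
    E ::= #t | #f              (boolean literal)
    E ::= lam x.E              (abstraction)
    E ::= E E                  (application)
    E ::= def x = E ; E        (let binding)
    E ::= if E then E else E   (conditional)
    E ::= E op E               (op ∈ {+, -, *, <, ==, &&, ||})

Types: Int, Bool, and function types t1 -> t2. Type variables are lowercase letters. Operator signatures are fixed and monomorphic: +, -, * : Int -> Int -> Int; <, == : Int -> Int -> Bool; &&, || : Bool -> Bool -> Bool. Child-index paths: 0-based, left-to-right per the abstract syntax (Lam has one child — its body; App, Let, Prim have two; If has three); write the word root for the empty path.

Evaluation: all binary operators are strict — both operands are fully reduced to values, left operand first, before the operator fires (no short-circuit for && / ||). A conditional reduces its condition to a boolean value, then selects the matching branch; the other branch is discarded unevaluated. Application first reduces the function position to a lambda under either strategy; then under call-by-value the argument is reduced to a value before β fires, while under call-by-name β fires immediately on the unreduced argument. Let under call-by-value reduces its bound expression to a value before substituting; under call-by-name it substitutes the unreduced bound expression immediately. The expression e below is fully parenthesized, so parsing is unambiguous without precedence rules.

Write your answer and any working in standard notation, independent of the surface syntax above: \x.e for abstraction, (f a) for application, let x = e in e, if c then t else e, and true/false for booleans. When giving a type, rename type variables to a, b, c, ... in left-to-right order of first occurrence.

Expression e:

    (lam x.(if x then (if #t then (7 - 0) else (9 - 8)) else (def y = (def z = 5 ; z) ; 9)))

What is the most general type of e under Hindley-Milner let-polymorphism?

Working:
x : a
  unify a ~ Bool
  unify Bool ~ Bool
  unify Int ~ Int
  unify Int ~ Int
  unify Int ~ Int
  unify Int ~ Int
  unify Int ~ Int
let z : Int
z : Int
let y : Int
  unify Int ~ Int
\x._ : Bool -> Int

Answer: Bool -> Int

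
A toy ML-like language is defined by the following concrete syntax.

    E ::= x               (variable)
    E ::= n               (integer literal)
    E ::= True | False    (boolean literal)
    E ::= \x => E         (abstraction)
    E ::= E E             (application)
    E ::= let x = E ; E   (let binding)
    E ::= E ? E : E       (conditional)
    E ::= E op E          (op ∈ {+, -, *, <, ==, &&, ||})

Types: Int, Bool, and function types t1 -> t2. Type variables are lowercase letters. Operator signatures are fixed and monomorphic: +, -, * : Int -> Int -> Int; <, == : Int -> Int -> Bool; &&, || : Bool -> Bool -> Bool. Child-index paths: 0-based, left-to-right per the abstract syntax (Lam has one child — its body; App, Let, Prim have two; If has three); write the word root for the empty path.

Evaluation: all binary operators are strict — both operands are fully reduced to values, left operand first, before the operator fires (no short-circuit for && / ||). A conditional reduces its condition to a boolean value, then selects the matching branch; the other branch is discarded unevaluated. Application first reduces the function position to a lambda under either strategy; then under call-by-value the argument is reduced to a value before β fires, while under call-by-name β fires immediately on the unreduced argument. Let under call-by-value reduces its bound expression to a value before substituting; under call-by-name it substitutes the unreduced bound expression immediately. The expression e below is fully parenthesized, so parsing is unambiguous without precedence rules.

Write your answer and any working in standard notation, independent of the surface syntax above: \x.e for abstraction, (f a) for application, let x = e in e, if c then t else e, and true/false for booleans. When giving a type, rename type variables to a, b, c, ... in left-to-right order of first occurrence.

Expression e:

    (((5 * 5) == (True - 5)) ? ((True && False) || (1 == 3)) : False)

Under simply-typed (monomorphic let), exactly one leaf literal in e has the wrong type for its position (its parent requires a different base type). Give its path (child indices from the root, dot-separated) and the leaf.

Trace:
  unify Int ~ Int
  unify Int ~ Int
  unify Int ~ Int
  unify Bool ~ Int
  FAIL: mismatch Bool ~ Int

Answer: 0.1.0 : true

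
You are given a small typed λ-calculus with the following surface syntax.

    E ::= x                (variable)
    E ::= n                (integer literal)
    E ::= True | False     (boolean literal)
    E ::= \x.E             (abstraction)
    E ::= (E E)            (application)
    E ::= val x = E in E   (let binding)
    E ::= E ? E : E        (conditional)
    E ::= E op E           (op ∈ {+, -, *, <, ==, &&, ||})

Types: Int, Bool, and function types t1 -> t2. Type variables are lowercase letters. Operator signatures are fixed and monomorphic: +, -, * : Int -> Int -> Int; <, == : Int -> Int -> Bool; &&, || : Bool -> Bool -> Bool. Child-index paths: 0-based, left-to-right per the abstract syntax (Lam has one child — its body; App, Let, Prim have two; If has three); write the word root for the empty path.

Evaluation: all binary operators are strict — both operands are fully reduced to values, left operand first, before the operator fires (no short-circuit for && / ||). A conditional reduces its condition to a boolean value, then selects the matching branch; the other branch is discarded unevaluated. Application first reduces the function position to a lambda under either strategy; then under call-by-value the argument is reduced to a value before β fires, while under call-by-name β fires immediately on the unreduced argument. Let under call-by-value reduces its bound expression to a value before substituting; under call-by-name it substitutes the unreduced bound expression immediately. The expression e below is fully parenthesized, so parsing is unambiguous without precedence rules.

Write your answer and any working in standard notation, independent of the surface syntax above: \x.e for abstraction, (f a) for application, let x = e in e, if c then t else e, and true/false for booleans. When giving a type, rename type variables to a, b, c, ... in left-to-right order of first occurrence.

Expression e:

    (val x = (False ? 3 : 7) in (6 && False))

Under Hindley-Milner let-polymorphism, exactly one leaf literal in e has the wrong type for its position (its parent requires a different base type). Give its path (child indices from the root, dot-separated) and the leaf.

Answer: 1.0 : 6

Working:
  unify Bool ~ Bool
  unify Int ~ Int
let x : Int
  unify Int ~ Bool
  FAIL: mismatch Int ~ Bool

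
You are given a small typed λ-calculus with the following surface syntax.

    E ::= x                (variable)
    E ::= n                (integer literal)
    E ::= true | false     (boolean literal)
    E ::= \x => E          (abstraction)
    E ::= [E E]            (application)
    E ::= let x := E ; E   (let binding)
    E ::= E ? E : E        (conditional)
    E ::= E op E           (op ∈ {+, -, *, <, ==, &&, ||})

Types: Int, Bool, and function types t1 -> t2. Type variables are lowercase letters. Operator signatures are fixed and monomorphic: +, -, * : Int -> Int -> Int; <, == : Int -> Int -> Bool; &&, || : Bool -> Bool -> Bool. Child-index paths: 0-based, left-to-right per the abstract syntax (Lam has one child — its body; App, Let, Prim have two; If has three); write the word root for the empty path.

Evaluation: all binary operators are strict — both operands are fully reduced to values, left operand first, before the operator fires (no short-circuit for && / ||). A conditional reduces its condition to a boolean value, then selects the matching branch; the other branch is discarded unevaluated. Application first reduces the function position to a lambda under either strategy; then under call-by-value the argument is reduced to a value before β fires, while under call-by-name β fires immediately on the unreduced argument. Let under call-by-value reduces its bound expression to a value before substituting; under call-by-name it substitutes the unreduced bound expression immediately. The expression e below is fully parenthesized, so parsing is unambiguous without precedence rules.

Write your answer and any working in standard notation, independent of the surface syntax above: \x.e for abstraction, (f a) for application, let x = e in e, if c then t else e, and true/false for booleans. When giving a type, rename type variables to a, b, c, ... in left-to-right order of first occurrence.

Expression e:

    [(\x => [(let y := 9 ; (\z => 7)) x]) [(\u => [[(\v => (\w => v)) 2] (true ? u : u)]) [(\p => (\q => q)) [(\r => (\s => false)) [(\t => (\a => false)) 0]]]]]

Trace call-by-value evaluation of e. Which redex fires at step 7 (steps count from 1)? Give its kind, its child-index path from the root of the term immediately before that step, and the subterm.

Answer: beta at 1 : ((\w.2) (\q.q))

Trace:
step 0: ((\x.((let y = 9 in (\z.7)) x)) ((\u.(((\v.(\w.v)) 2) (if true then u else u))) ((\p.(\q.q)) ((\r.(\s.false)) ((\t.(\a.false)) 0)))))
step 1: [beta@1.1.1.1] ((\x.((let y = 9 in (\z.7)) x)) ((\u.(((\v.(\w.v)) 2) (if true then u else u))) ((\p.(\q.q)) ((\r.(\s.false)) (\a.false)))))
step 2: [beta@1.1.1] ((\x.((let y = 9 in (\z.7)) x)) ((\u.(((\v.(\w.v)) 2) (if true then u else u))) ((\p.(\q.q)) (\s.false))))
step 3: [beta@1.1] ((\x.((let y = 9 in (\z.7)) x)) ((\u.(((\v.(\w.v)) 2) (if true then u else u))) (\q.q)))
step 4: [beta@1] ((\x.((let y = 9 in (\z.7)) x)) (((\v.(\w.v)) 2) (if true then (\q.q) else (\q.q))))
step 5: [beta@1.0] ((\x.((let y = 9 in (\z.7)) x)) ((\w.2) (if true then (\q.q) else (\q.q))))
step 6: [if@1.1] ((\x.((let y = 9 in (\z.7)) x)) ((\w.2) (\q.q)))
step 7: [beta@1] ((\x.((let y = 9 in (\z.7)) x)) 2)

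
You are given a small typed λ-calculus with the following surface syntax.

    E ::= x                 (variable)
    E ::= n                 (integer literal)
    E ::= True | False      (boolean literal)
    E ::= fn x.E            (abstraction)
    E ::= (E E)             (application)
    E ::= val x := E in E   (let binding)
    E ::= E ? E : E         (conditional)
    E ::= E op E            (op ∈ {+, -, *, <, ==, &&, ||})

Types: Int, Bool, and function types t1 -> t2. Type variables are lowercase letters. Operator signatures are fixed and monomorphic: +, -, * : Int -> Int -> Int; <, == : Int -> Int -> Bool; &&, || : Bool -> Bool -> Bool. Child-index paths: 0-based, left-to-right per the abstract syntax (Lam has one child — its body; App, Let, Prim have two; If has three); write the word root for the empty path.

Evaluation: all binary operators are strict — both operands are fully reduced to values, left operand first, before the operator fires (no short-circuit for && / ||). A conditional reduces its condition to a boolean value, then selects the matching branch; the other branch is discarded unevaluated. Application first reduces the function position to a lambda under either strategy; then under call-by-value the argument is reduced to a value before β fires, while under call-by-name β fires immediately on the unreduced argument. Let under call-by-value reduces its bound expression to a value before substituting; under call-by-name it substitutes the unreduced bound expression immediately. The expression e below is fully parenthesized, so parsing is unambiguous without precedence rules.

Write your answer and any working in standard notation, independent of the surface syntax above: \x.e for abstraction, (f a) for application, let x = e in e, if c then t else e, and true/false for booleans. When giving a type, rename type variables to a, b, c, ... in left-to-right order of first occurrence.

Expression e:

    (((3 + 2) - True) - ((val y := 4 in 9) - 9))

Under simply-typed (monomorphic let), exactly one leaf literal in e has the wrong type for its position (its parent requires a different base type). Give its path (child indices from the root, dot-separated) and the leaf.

Answer: 0.1 : true

Trace:
  unify Int ~ Int
  unify Int ~ Int
  unify Int ~ Int
  unify Bool ~ Int
  FAIL: mismatch Bool ~ Int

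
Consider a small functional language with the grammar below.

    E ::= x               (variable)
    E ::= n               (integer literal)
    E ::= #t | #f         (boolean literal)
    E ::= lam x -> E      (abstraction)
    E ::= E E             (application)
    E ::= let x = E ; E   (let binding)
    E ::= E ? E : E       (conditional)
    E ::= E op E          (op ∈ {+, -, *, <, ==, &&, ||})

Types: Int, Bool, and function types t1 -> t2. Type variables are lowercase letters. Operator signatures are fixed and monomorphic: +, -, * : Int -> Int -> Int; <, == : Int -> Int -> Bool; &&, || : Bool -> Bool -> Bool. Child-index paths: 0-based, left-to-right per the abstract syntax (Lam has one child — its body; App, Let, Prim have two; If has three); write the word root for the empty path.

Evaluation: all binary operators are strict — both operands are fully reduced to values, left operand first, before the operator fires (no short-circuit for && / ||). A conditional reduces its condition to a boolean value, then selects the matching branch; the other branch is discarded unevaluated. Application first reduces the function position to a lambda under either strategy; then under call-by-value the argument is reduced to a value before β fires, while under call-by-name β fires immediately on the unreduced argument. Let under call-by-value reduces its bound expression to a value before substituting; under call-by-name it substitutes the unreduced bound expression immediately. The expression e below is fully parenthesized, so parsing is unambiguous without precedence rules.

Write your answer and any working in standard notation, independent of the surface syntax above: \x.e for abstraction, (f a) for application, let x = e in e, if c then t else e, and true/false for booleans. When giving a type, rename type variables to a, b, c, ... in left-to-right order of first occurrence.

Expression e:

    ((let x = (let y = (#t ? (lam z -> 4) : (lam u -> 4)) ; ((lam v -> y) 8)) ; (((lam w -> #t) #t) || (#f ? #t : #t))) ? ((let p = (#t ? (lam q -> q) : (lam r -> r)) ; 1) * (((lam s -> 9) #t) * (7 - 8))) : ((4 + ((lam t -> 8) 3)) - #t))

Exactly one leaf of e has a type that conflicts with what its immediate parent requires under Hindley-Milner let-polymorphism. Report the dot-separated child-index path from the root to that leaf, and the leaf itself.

Working:
  unify Bool ~ Bool
\z._ : a -> Int
\u._ : b -> Int
  unify a -> Int ~ b -> Int
  unify a ~ b
  unify Int ~ Int
let y : forall. b -> Int
y : d -> Int
\v._ : c -> d -> Int
  unify c -> d -> Int ~ Int -> e
  unify c ~ Int
  unify d -> Int ~ e
_ _ : d -> Int
let x : forall. d -> Int
\w._ : f -> Bool
  unify f -> Bool ~ Bool -> g
  unify f ~ Bool
  unify Bool ~ g
_ _ : Bool
  unify Bool ~ Bool
  unify Bool ~ Bool
  unify Bool ~ Bool
  unify Bool ~ Bool
  unify Bool ~ Bool
  unify Bool ~ Bool
q : h
\q._ : h -> h
r : i
\r._ : i -> i
  unify h -> h ~ i -> i
  unify h ~ i
  unify i ~ i
let p : forall. i -> i
  unify Int ~ Int
\s._ : j -> Int
  unify j -> Int ~ Bool -> k
  unify j ~ Bool
  unify Int ~ k
_ _ : Int
  unify Int ~ Int
  unify Int ~ Int
  unify Int ~ Int
  unify Int ~ Int
  unify Int ~ Int
  unify Int ~ Int
\t._ : l -> Int
  unify l -> Int ~ Int -> m
  unify l ~ Int
  unify Int ~ m
_ _ : Int
  unify Int ~ Int
  unify Int ~ Int
  unify Bool ~ Int
  FAIL: mismatch Bool ~ Int

Answer: 2.1 : true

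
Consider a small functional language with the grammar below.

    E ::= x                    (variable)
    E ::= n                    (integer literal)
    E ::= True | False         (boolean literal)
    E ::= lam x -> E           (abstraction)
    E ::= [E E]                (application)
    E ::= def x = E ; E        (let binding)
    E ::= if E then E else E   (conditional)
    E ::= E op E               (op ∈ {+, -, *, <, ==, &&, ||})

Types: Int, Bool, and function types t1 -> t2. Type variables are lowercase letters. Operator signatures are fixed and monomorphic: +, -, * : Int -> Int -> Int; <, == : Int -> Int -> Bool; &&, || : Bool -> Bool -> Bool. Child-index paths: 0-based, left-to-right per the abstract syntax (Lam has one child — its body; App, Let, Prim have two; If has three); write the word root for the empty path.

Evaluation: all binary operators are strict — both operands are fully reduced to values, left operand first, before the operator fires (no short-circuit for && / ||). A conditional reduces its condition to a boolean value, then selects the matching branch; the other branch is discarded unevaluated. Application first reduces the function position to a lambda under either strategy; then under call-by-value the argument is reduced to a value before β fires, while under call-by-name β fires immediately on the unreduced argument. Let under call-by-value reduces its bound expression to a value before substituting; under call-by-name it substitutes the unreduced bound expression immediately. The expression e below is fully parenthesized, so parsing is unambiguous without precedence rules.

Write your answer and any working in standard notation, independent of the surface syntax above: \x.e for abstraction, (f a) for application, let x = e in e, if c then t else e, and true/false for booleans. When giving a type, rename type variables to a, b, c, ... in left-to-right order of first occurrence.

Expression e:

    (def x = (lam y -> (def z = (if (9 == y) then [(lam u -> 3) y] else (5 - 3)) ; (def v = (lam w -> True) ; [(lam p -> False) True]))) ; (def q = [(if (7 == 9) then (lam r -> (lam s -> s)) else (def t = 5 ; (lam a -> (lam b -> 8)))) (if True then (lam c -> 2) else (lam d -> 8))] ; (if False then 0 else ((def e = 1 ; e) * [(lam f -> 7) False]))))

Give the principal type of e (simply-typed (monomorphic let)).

Answer: Int

Derivation:
  unify Int ~ Int
y : a
  unify a ~ Int
  unify Bool ~ Bool
\u._ : b -> Int
y : Int
  unify b -> Int ~ Int -> c
  unify b ~ Int
  unify Int ~ c
_ _ : Int
  unify Int ~ Int
  unify Int ~ Int
  unify Int ~ Int
let z : Int
\w._ : d -> Bool
let v : d -> Bool
\p._ : e -> Bool
  unify e -> Bool ~ Bool -> f
  unify e ~ Bool
  unify Bool ~ f
_ _ : Bool
\y._ : Int -> Bool
let x : Int -> Bool
  unify Int ~ Int
  unify Int ~ Int
  unify Bool ~ Bool
s : h
\s._ : h -> h
\r._ : g -> h -> h
let t : Int
\b._ : j -> Int
\a._ : i -> j -> Int
  unify g -> h -> h ~ i -> j -> Int
  unify g ~ i
  unify h -> h ~ j -> Int
  unify h ~ j
  unify j ~ Int
  unify Bool ~ Bool
\c._ : k -> Int
\d._ : l -> Int
  unify k -> Int ~ l -> Int
  unify k ~ l
  unify Int ~ Int
  unify i -> Int -> Int ~ (l -> Int) -> m
  unify i ~ l -> Int
  unify Int -> Int ~ m
_ _ : Int -> Int
let q : Int -> Int
  unify Bool ~ Bool
let e : Int
e : Int
  unify Int ~ Int
\f._ : n -> Int
  unify n -> Int ~ Bool -> o
  unify n ~ Bool
  unify Int ~ o
_ _ : Int
  unify Int ~ Int
  unify Int ~ Int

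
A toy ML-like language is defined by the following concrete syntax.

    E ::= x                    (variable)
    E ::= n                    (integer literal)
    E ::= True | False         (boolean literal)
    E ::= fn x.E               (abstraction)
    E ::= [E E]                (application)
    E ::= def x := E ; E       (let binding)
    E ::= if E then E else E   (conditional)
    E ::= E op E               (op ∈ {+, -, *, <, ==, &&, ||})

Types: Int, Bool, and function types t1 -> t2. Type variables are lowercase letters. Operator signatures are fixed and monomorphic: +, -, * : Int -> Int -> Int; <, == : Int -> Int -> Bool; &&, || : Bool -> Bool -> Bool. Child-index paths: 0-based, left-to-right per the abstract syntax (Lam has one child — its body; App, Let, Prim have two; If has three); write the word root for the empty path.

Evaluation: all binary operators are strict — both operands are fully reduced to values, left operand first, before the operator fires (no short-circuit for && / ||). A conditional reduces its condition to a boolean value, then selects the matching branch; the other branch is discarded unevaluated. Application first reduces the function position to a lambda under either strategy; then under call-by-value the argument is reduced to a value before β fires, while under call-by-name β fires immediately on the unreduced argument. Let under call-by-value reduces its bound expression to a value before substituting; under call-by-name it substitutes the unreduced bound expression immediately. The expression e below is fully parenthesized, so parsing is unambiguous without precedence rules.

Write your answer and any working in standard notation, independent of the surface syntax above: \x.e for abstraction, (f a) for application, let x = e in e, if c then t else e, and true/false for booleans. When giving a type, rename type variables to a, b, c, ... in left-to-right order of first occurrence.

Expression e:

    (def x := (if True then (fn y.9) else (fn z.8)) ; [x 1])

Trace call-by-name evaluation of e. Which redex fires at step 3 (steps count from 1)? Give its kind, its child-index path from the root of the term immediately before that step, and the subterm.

Answer: beta at root : ((\y.9) 1)

Trace:
step 0: (let x = (if true then (\y.9) else (\z.8)) in (x 1))
step 1: [let@root] ((if true then (\y.9) else (\z.8)) 1)
step 2: [if@0] ((\y.9) 1)
step 3: [beta@root] 9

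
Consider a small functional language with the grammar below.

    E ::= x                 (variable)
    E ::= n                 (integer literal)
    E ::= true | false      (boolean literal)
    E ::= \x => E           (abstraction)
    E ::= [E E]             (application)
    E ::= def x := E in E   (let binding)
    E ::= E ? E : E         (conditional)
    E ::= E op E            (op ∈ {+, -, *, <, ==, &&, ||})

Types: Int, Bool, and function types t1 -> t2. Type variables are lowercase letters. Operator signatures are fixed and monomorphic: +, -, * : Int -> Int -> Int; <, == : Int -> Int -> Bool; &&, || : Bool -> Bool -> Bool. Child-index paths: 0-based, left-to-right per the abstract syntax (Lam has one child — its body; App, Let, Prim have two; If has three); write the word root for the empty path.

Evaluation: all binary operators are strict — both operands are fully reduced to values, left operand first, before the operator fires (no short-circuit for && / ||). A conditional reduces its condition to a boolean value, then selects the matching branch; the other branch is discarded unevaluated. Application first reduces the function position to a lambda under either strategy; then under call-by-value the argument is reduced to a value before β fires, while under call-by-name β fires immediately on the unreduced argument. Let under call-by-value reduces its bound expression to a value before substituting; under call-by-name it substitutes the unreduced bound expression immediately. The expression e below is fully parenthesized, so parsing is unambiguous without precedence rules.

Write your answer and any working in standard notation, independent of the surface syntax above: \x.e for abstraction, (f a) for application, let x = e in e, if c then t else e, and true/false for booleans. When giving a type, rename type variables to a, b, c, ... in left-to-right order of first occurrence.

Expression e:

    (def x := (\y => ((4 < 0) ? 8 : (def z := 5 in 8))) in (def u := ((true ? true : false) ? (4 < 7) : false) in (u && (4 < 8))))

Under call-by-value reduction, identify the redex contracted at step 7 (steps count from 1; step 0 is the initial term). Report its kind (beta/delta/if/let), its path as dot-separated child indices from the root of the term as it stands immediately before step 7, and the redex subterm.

Trace:
step 0: (let x = (\y.(if (4 < 0) then 8 else (let z = 5 in 8))) in (let u = (if (if true then true else false) then (4 < 7) else false) in (u && (4 < 8))))
step 1: [let@root] (let u = (if (if true then true else false) then (4 < 7) else false) in (u && (4 < 8)))
step 2: [if@0.0] (let u = (if true then (4 < 7) else false) in (u && (4 < 8)))
step 3: [if@0] (let u = (4 < 7) in (u && (4 < 8)))
step 4: [delta@0] (let u = true in (u && (4 < 8)))
step 5: [let@root] (true && (4 < 8))
step 6: [delta@1] (true && true)
step 7: [delta@root] true

Answer: delta at root : (true && true)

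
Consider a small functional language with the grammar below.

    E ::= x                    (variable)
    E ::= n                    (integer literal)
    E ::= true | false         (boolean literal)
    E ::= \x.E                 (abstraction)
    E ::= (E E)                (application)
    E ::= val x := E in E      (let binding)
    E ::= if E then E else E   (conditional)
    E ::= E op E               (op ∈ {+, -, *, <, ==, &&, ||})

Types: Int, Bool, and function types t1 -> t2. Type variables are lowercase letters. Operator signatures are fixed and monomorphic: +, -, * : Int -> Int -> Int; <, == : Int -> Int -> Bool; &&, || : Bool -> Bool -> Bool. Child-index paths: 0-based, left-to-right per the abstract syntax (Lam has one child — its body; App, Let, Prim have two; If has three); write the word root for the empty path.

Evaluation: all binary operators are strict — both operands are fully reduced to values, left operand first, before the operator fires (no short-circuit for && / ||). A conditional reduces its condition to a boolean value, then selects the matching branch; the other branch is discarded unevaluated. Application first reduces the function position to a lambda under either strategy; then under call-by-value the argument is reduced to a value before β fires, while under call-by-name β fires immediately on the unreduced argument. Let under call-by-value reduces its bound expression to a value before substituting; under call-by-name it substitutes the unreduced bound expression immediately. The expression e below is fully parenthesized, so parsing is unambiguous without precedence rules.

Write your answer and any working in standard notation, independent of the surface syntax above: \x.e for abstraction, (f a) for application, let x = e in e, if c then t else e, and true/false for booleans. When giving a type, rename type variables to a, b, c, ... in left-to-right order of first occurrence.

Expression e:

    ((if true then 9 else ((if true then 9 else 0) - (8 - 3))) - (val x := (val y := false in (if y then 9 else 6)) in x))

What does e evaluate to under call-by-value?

Answer: 3

Trace:
step 0: ((if true then 9 else ((if true then 9 else 0) - (8 - 3))) - (let x = (let y = false in (if y then 9 else 6)) in x))
step 1: [if@0] (9 - (let x = (let y = false in (if y then 9 else 6)) in x))
step 2: [let@1.0] (9 - (let x = (if false then 9 else 6) in x))
step 3: [if@1.0] (9 - (let x = 6 in x))
step 4: [let@1] (9 - 6)
step 5: [delta@root] 3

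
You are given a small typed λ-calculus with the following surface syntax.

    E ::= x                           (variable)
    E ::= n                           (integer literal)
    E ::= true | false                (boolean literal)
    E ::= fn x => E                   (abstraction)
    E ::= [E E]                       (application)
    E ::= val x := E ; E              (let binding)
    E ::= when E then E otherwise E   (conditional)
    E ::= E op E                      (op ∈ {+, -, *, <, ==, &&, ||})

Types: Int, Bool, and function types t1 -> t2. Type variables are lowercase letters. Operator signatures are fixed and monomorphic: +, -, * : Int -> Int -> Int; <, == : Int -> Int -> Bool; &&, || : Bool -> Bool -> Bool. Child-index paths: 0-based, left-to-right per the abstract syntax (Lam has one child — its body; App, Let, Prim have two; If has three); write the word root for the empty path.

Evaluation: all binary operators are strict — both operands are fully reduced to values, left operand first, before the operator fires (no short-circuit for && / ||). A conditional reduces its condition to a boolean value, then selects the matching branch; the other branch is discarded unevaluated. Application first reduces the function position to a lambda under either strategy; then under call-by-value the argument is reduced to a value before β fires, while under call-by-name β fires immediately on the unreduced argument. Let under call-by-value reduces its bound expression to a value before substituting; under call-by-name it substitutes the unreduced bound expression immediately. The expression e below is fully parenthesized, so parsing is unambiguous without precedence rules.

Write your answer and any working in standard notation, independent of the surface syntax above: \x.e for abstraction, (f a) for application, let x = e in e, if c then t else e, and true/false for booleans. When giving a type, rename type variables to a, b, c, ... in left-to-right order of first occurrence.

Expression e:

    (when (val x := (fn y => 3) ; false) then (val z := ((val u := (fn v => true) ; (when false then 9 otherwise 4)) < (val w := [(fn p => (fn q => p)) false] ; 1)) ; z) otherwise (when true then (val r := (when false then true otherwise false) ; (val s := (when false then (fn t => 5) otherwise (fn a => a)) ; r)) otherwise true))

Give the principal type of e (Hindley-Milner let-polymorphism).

Derivation:
\y._ : a -> Int
let x : forall. a -> Int
  unify Bool ~ Bool
\v._ : b -> Bool
let u : forall. b -> Bool
  unify Bool ~ Bool
  unify Int ~ Int
  unify Int ~ Int
p : c
\q._ : d -> c
\p._ : c -> d -> c
  unify c -> d -> c ~ Bool -> e
  unify c ~ Bool
  unify d -> Bool ~ e
_ _ : d -> Bool
let w : forall. d -> Bool
  unify Int ~ Int
let z : Bool
z : Bool
  unify Bool ~ Bool
  unify Bool ~ Bool
  unify Bool ~ Bool
let r : Bool
  unify Bool ~ Bool
\t._ : f -> Int
a : g
\a._ : g -> g
  unify f -> Int ~ g -> g
  unify f ~ g
  unify Int ~ g
let s : Int -> Int
r : Bool
  unify Bool ~ Bool
  unify Bool ~ Bool

Answer: Bool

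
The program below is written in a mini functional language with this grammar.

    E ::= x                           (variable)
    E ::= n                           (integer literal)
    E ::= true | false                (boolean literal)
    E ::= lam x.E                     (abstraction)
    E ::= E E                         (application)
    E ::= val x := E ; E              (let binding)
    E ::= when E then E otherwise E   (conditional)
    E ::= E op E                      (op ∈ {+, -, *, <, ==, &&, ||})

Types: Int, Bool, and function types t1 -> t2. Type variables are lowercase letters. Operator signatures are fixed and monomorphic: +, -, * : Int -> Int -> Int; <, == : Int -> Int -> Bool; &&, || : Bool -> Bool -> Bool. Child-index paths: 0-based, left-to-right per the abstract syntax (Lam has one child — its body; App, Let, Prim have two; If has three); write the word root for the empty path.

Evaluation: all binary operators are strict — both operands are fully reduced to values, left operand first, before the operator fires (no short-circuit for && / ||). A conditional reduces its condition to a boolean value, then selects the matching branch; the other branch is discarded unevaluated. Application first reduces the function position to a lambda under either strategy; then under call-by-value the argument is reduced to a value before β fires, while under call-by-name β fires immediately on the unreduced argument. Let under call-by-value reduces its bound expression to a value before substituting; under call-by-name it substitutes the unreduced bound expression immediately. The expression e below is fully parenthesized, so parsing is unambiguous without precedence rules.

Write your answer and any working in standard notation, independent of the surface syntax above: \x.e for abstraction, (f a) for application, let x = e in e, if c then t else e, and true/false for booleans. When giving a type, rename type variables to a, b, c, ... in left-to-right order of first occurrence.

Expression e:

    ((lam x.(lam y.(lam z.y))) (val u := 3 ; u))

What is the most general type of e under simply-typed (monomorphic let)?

Working:
y : b
\z._ : c -> b
\y._ : b -> c -> b
\x._ : a -> b -> c -> b
let u : Int
u : Int
  unify a -> b -> c -> b ~ Int -> d
  unify a ~ Int
  unify b -> c -> b ~ d
_ _ : b -> c -> b

Answer: a -> b -> a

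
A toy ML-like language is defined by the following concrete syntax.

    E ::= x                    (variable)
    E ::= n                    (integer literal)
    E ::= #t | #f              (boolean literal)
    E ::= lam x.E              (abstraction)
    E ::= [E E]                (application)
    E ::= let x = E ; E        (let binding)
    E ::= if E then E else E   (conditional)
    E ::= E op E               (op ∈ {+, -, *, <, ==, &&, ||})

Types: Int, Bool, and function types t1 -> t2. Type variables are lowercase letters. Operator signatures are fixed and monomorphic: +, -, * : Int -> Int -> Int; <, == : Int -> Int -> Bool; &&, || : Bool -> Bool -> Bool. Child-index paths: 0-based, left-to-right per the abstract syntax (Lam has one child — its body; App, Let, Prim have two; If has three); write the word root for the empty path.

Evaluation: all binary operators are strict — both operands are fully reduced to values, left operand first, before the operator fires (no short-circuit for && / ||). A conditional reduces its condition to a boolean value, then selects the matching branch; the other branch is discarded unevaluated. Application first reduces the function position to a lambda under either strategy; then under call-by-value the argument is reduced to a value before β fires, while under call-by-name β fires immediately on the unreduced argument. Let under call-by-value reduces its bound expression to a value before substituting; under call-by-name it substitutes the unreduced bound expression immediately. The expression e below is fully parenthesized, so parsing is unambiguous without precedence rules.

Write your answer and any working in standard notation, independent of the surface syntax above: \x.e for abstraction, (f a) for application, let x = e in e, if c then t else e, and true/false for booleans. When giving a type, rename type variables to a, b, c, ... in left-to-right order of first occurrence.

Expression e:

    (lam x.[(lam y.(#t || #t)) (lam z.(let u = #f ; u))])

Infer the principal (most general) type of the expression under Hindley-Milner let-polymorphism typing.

Answer: a -> Bool

Working:
  unify Bool ~ Bool
  unify Bool ~ Bool
\y._ : b -> Bool
let u : Bool
u : Bool
\z._ : c -> Bool
  unify b -> Bool ~ (c -> Bool) -> d
  unify b ~ c -> Bool
  unify Bool ~ d
_ _ : Bool
\x._ : a -> Bool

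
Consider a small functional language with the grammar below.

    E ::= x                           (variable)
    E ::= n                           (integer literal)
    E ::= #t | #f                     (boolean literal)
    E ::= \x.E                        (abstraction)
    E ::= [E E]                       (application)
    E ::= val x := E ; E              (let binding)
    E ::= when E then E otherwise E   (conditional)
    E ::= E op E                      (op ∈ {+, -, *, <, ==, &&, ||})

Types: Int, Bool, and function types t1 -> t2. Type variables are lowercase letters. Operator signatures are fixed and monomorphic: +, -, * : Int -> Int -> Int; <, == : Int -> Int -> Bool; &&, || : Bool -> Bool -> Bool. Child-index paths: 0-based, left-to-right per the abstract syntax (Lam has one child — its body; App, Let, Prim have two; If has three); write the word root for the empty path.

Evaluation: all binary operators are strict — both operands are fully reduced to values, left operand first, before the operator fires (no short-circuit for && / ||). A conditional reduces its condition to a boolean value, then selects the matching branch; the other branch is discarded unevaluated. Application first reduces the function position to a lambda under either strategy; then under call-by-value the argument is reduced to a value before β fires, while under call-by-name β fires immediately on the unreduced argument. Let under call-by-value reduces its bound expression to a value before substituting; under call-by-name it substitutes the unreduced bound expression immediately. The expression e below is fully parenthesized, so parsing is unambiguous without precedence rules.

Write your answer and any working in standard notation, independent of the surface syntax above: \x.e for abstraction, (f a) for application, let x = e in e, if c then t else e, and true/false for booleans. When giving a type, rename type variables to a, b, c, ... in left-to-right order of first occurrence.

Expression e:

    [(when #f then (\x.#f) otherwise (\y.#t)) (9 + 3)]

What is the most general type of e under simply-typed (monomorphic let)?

Working:
  unify Bool ~ Bool
\x._ : a -> Bool
\y._ : b -> Bool
  unify a -> Bool ~ b -> Bool
  unify a ~ b
  unify Bool ~ Bool
  unify Int ~ Int
  unify Int ~ Int
  unify b -> Bool ~ Int -> c
  unify b ~ Int
  unify Bool ~ c
_ _ : Bool

Answer: Bool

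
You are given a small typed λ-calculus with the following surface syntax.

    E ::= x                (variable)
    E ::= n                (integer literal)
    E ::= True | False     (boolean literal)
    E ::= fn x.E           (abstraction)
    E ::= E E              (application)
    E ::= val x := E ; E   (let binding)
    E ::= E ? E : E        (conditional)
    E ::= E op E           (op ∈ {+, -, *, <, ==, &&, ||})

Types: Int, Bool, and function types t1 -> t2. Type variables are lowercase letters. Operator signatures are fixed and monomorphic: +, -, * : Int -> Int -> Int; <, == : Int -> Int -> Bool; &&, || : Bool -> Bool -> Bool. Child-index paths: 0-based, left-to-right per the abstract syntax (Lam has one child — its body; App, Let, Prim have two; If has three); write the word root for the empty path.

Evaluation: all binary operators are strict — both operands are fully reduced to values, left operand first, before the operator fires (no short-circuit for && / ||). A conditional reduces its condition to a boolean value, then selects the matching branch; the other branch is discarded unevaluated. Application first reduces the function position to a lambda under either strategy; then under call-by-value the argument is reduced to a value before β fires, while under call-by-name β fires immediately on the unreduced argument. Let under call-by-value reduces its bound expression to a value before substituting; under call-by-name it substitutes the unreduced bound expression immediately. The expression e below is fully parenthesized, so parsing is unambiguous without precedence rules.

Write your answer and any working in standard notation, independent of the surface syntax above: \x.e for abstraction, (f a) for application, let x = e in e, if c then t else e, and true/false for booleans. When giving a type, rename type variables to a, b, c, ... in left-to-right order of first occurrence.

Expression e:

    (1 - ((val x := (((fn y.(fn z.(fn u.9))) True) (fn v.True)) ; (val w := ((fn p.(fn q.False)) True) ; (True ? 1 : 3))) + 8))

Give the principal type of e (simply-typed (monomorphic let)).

Answer: Int

Trace:
  unify Int ~ Int
\u._ : c -> Int
\z._ : b -> c -> Int
\y._ : a -> b -> c -> Int
  unify a -> b -> c -> Int ~ Bool -> d
  unify a ~ Bool
  unify b -> c -> Int ~ d
_ _ : b -> c -> Int
\v._ : e -> Bool
  unify b -> c -> Int ~ (e -> Bool) -> f
  unify b ~ e -> Bool
  unify c -> Int ~ f
_ _ : c -> Int
let x : c -> Int
\q._ : h -> Bool
\p._ : g -> h -> Bool
  unify g -> h -> Bool ~ Bool -> i
  unify g ~ Bool
  unify h -> Bool ~ i
_ _ : h -> Bool
let w : h -> Bool
  unify Bool ~ Bool
  unify Int ~ Int
  unify Int ~ Int
  unify Int ~ Int
  unify Int ~ Int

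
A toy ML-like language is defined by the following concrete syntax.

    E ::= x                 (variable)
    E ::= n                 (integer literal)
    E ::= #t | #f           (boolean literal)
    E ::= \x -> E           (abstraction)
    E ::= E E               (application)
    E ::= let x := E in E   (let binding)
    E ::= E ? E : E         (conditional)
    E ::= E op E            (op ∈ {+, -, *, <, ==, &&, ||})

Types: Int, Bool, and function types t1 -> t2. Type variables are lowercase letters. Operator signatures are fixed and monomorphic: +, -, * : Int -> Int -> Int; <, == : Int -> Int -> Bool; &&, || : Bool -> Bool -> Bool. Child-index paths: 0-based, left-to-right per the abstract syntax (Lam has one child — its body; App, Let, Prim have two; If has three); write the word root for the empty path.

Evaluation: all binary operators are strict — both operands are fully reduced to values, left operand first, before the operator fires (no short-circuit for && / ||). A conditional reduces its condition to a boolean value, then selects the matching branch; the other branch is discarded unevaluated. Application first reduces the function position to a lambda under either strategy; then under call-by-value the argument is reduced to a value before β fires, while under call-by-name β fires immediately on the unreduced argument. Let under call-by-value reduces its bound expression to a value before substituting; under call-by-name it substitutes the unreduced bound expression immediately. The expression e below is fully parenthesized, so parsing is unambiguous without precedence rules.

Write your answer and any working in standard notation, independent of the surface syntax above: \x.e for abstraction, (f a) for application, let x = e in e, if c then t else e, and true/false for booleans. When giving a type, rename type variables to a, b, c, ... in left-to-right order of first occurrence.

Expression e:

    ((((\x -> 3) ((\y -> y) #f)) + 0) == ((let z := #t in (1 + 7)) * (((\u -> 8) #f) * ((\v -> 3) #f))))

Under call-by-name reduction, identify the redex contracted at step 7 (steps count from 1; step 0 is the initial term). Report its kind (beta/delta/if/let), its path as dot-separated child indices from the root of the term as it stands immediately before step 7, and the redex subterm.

Working:
step 0: ((((\x.3) ((\y.y) false)) + 0) == ((let z = true in (1 + 7)) * (((\u.8) false) * ((\v.3) false))))
step 1: [beta@0.0] ((3 + 0) == ((let z = true in (1 + 7)) * (((\u.8) false) * ((\v.3) false))))
step 2: [delta@0] (3 == ((let z = true in (1 + 7)) * (((\u.8) false) * ((\v.3) false))))
step 3: [let@1.0] (3 == ((1 + 7) * (((\u.8) false) * ((\v.3) false))))
step 4: [delta@1.0] (3 == (8 * (((\u.8) false) * ((\v.3) false))))
step 5: [beta@1.1.0] (3 == (8 * (8 * ((\v.3) false))))
step 6: [beta@1.1.1] (3 == (8 * (8 * 3)))
step 7: [delta@1.1] (3 == (8 * 24))

Answer: delta at 1.1 : (8 * 3)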